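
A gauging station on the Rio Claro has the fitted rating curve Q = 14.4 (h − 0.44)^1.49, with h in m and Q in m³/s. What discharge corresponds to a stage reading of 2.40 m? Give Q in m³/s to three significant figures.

39.2 m³/s

Q = 14.4 × (2.40 − 0.44)^1.49 = 14.4 × 1.96^1.49 = 39.25 m³/s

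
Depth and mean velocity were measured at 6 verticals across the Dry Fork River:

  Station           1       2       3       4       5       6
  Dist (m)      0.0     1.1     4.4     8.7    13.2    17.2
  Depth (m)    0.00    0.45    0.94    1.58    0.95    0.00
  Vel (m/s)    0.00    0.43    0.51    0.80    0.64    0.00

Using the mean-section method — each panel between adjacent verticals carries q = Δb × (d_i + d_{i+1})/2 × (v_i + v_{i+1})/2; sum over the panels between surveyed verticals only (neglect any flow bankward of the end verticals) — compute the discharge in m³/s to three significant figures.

9.39 m³/s

Panel 1-2: Δb = 1.1 m, d̄ = (0.00+0.45)/2 = 0.225, v̄ = (0.00+0.43)/2 = 0.215 → q = 1.1×0.225×0.215 = 0.05321 m³/s
Panel 2-3: Δb = 3.3 m, d̄ = (0.45+0.94)/2 = 0.695, v̄ = (0.43+0.51)/2 = 0.47 → q = 3.3×0.695×0.47 = 1.078 m³/s
Panel 3-4: Δb = 4.3 m, d̄ = (0.94+1.58)/2 = 1.26, v̄ = (0.51+0.80)/2 = 0.655 → q = 4.3×1.26×0.655 = 3.549 m³/s
Panel 4-5: Δb = 4.5 m, d̄ = (1.58+0.95)/2 = 1.265, v̄ = (0.80+0.64)/2 = 0.72 → q = 4.5×1.265×0.72 = 4.099 m³/s
Panel 5-6: Δb = 4 m, d̄ = (0.95+0.00)/2 = 0.475, v̄ = (0.64+0.00)/2 = 0.32 → q = 4×0.475×0.32 = 0.6080 m³/s
Q = Σ q = 9.387 m³/s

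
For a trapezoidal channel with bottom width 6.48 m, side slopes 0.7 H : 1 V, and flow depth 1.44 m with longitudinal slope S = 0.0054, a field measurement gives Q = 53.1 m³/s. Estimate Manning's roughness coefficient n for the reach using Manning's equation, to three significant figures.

0.0157

A = (b + z·y)·y = (6.48 + 0.7×1.44)×1.44 = 10.78 m²
P = b + 2y√(1+z²) = 6.48 + 2×1.44×√(1+0.7²) = 9.995 m
R = A/P = 10.78/9.995 = 1.079 m
n = (1/Q)·A·R^(2/3)·S^(1/2) = (1/53.1) × 10.78 × 1.052 × 0.07348 = 0.01570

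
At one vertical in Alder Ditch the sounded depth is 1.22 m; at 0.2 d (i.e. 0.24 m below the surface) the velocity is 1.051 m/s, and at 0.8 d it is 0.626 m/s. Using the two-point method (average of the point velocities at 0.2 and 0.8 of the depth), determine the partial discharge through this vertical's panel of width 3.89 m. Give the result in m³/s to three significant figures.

v̄ = (1.051 + 0.626) / 2 = 0.8385 m/s
q = v̄ × d × w = 0.8385 × 1.22 × 3.89 = 3.979 m³/s

3.98 m³/s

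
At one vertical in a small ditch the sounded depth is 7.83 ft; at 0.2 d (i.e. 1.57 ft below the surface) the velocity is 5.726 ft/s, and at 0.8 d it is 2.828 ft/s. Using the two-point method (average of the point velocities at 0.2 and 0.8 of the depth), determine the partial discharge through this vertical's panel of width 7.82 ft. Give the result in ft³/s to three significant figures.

v̄ = (5.726 + 2.828) / 2 = 4.277 ft/s
q = v̄ × d × w = 4.277 × 7.83 × 7.82 = 261.9 ft³/s

262 ft³/s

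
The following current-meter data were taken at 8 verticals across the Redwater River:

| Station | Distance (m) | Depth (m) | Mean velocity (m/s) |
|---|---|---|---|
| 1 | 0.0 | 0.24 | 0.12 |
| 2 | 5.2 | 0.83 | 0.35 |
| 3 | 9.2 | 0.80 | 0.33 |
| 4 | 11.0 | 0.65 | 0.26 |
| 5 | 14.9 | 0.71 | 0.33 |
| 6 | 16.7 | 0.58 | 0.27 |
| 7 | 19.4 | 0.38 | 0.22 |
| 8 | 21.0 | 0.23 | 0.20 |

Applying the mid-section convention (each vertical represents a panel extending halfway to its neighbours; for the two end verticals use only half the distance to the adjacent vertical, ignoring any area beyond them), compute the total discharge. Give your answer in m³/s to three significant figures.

w_1 = (5.2 − 0.0)/2 = 2.6 m; q_1 = 0.12 × 0.24 × 2.6 = 0.07488 m³/s
w_2 = (9.2 − 0.0)/2 = 4.6 m; q_2 = 0.35 × 0.83 × 4.6 = 1.336 m³/s
w_3 = (11.0 − 5.2)/2 = 2.9 m; q_3 = 0.33 × 0.80 × 2.9 = 0.7656 m³/s
w_4 = (14.9 − 9.2)/2 = 2.85 m; q_4 = 0.26 × 0.65 × 2.85 = 0.4817 m³/s
w_5 = (16.7 − 11.0)/2 = 2.85 m; q_5 = 0.33 × 0.71 × 2.85 = 0.6678 m³/s
w_6 = (19.4 − 14.9)/2 = 2.25 m; q_6 = 0.27 × 0.58 × 2.25 = 0.3524 m³/s
w_7 = (21.0 − 16.7)/2 = 2.15 m; q_7 = 0.22 × 0.38 × 2.15 = 0.1797 m³/s
w_8 = (21.0 − 19.4)/2 = 0.8 m; q_8 = 0.20 × 0.23 × 0.8 = 0.03680 m³/s
Q = Σ qᵢ = 3.895 m³/s

3.90 m³/s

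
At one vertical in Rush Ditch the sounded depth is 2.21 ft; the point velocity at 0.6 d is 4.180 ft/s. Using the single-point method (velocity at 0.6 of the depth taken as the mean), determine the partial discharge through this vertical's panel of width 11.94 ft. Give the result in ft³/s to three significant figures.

110 ft³/s

v̄ = v₀.₆ = 4.180 ft/s
q = v̄ × d × w = 4.180 × 2.21 × 11.94 = 110.3 ft³/s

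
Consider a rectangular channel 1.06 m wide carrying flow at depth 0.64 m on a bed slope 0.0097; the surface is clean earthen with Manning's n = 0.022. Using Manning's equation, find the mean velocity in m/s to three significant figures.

1.96 m/s

A = b·y = 1.06 × 0.64 = 0.6784 m²
P = b + 2y = 1.06 + 2×0.64 = 2.340 m
R = A/P = 0.6784/2.340 = 0.2899 m
Q = (1/n)·A·R^(2/3)·S^(1/2) = (1/0.022) × 0.6784 × 0.2899^(2/3) × 0.0097^(1/2) = 1.330 m³/s
V = Q/A = 1.330/0.6784 = 1.961 m/s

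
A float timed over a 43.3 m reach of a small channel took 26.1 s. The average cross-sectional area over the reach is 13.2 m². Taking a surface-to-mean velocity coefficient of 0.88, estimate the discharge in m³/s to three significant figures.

v_surface = L / t̄ = 43.3 / 26.1 = 1.659 m/s
v_mean = 0.88 × 1.659 = 1.460 m/s
Q = A × v_mean = 13.2 × 1.460 = 19.27 m³/s

19.3 m³/s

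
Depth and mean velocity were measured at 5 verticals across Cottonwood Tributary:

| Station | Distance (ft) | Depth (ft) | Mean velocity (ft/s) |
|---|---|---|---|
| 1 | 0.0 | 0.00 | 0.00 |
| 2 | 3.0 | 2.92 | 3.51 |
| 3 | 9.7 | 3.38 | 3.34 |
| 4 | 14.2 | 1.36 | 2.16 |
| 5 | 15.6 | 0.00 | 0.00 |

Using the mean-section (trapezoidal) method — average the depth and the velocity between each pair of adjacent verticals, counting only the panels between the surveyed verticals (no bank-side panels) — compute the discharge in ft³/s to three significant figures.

110 ft³/s

Panel 1-2: Δb = 3 ft, d̄ = (0.00+2.92)/2 = 1.46, v̄ = (0.00+3.51)/2 = 1.755 → q = 3×1.46×1.755 = 7.687 ft³/s
Panel 2-3: Δb = 6.7 ft, d̄ = (2.92+3.38)/2 = 3.15, v̄ = (3.51+3.34)/2 = 3.425 → q = 6.7×3.15×3.425 = 72.28 ft³/s
Panel 3-4: Δb = 4.5 ft, d̄ = (3.38+1.36)/2 = 2.37, v̄ = (3.34+2.16)/2 = 2.75 → q = 4.5×2.37×2.75 = 29.33 ft³/s
Panel 4-5: Δb = 1.4 ft, d̄ = (1.36+0.00)/2 = 0.68, v̄ = (2.16+0.00)/2 = 1.08 → q = 1.4×0.68×1.08 = 1.028 ft³/s
Q = Σ q = 110.3 ft³/s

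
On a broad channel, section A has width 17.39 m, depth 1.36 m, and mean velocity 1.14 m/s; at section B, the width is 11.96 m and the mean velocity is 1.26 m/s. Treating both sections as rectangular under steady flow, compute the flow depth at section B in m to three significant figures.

1.79 m

Q = A₁V₁ = (17.39×1.36) × 1.14 = 26.96 m³/s
d₂ = Q/(b₂ V₂) = 26.96/(11.96×1.26) = 1.789 m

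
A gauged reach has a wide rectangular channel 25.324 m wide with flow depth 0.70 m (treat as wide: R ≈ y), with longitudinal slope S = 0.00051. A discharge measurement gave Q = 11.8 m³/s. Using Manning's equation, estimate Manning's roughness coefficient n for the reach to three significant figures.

A = b·y = 25.324 × 0.70 = 17.73 m²
Wide channel: R ≈ y = 0.70 m
n = (1/Q)·A·R^(2/3)·S^(1/2) = (1/11.8) × 17.73 × 0.7884 × 0.02258 = 0.02675

0.0267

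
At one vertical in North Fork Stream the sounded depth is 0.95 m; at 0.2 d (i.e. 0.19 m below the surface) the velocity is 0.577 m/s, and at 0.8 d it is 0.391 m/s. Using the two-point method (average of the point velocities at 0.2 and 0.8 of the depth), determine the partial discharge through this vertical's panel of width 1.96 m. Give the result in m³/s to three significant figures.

0.901 m³/s

v̄ = (0.577 + 0.391) / 2 = 0.4840 m/s
q = v̄ × d × w = 0.4840 × 0.95 × 1.96 = 0.9012 m³/s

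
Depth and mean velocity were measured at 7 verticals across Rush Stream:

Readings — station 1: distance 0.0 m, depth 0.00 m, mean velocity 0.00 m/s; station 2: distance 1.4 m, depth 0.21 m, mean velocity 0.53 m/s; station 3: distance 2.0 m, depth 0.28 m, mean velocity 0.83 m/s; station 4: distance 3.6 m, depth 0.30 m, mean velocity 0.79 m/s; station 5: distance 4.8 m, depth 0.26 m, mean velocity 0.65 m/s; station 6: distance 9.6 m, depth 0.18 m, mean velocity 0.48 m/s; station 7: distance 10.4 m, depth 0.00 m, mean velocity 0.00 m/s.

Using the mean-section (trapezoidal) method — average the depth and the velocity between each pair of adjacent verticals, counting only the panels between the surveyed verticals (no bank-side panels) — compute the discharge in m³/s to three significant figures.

Panel 1-2: Δb = 1.4 m, d̄ = (0.00+0.21)/2 = 0.105, v̄ = (0.00+0.53)/2 = 0.265 → q = 1.4×0.105×0.265 = 0.03896 m³/s
Panel 2-3: Δb = 0.6 m, d̄ = (0.21+0.28)/2 = 0.245, v̄ = (0.53+0.83)/2 = 0.68 → q = 0.6×0.245×0.68 = 0.09996 m³/s
Panel 3-4: Δb = 1.6 m, d̄ = (0.28+0.30)/2 = 0.29, v̄ = (0.83+0.79)/2 = 0.81 → q = 1.6×0.29×0.81 = 0.3758 m³/s
Panel 4-5: Δb = 1.2 m, d̄ = (0.30+0.26)/2 = 0.28, v̄ = (0.79+0.65)/2 = 0.72 → q = 1.2×0.28×0.72 = 0.2419 m³/s
Panel 5-6: Δb = 4.8 m, d̄ = (0.26+0.18)/2 = 0.22, v̄ = (0.65+0.48)/2 = 0.565 → q = 4.8×0.22×0.565 = 0.5966 m³/s
Panel 6-7: Δb = 0.8 m, d̄ = (0.18+0.00)/2 = 0.09, v̄ = (0.48+0.00)/2 = 0.24 → q = 0.8×0.09×0.24 = 0.01728 m³/s
Q = Σ q = 1.371 m³/s

1.37 m³/s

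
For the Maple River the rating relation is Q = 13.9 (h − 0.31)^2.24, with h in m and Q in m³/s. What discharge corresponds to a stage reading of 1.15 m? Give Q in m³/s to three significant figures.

9.41 m³/s

Q = 13.9 × (1.15 − 0.31)^2.24 = 13.9 × 0.84^2.24 = 9.406 m³/s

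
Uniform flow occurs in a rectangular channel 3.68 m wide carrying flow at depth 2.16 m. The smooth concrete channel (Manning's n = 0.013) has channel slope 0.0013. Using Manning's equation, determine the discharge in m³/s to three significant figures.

A = b·y = 3.68 × 2.16 = 7.949 m²
P = b + 2y = 3.68 + 2×2.16 = 8.000 m
R = A/P = 7.949/8.000 = 0.9936 m
Q = (1/n)·A·R^(2/3)·S^(1/2) = (1/0.013) × 7.949 × 0.9936^(2/3) × 0.0013^(1/2) = 21.95 m³/s

22.0 m³/s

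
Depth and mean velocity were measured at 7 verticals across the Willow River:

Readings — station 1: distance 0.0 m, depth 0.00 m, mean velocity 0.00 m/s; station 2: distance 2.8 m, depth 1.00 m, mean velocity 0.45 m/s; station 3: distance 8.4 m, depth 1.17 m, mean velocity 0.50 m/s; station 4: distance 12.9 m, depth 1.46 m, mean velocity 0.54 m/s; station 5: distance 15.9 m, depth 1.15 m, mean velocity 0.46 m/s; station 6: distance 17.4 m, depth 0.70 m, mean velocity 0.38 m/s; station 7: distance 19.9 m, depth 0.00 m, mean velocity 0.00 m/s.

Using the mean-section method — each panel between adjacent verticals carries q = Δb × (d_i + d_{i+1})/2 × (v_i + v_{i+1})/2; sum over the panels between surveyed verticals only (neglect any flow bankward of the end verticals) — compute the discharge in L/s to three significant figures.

8980 L/s

Panel 1-2: Δb = 2.8 m, d̄ = (0.00+1.00)/2 = 0.5, v̄ = (0.00+0.45)/2 = 0.225 → q = 2.8×0.5×0.225 = 0.3150 m³/s
Panel 2-3: Δb = 5.6 m, d̄ = (1.00+1.17)/2 = 1.085, v̄ = (0.45+0.50)/2 = 0.475 → q = 5.6×1.085×0.475 = 2.886 m³/s
Panel 3-4: Δb = 4.5 m, d̄ = (1.17+1.46)/2 = 1.315, v̄ = (0.50+0.54)/2 = 0.52 → q = 4.5×1.315×0.52 = 3.077 m³/s
Panel 4-5: Δb = 3 m, d̄ = (1.46+1.15)/2 = 1.305, v̄ = (0.54+0.46)/2 = 0.5 → q = 3×1.305×0.5 = 1.958 m³/s
Panel 5-6: Δb = 1.5 m, d̄ = (1.15+0.70)/2 = 0.925, v̄ = (0.46+0.38)/2 = 0.42 → q = 1.5×0.925×0.42 = 0.5828 m³/s
Panel 6-7: Δb = 2.5 m, d̄ = (0.70+0.00)/2 = 0.35, v̄ = (0.38+0.00)/2 = 0.19 → q = 2.5×0.35×0.19 = 0.1663 m³/s
Q = Σ q = 8.985 m³/s
= 8.985 × 1000 = 8985 L/s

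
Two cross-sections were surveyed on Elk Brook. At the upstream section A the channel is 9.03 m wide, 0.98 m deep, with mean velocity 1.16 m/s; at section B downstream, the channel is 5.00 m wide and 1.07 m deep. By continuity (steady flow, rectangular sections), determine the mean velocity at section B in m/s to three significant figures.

Q = A₁V₁ = (9.03×0.98) × 1.16 = 10.27 m³/s
A₂ = 5.00 × 1.07 = 5.350 m²
V₂ = Q/A₂ = 10.27/5.350 = 1.919 m/s

1.92 m/s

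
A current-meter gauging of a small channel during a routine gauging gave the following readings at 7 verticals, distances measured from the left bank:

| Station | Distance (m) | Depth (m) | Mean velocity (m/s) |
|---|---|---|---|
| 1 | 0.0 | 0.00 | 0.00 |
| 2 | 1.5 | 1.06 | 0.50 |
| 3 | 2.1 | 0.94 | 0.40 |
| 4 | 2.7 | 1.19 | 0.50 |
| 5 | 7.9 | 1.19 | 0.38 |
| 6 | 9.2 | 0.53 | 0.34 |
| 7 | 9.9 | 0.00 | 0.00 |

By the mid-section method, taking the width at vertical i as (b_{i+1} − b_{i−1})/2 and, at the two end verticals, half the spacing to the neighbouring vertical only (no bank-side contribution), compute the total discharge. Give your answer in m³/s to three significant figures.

4.16 m³/s

w_2 = (2.1 − 0.0)/2 = 1.05 m; q_2 = 0.50 × 1.06 × 1.05 = 0.5565 m³/s
w_3 = (2.7 − 1.5)/2 = 0.6 m; q_3 = 0.40 × 0.94 × 0.6 = 0.2256 m³/s
w_4 = (7.9 − 2.1)/2 = 2.9 m; q_4 = 0.50 × 1.19 × 2.9 = 1.726 m³/s
w_5 = (9.2 − 2.7)/2 = 3.25 m; q_5 = 0.38 × 1.19 × 3.25 = 1.470 m³/s
w_6 = (9.9 − 7.9)/2 = 1 m; q_6 = 0.34 × 0.53 × 1 = 0.1802 m³/s
Stations 1, 7 contribute zero (depth or velocity is 0).
Q = Σ qᵢ = 4.157 m³/s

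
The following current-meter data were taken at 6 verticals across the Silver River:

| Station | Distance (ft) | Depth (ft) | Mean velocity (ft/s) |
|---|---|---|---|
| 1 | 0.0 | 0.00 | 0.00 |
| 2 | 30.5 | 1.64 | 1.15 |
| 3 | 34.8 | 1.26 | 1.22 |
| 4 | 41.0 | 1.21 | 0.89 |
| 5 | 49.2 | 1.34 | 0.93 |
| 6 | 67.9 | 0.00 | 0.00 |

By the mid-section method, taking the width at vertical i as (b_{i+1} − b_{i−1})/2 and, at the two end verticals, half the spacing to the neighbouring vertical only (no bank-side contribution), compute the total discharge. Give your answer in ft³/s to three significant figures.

w_2 = (34.8 − 0.0)/2 = 17.4 ft; q_2 = 1.15 × 1.64 × 17.4 = 32.82 ft³/s
w_3 = (41.0 − 30.5)/2 = 5.25 ft; q_3 = 1.22 × 1.26 × 5.25 = 8.070 ft³/s
w_4 = (49.2 − 34.8)/2 = 7.2 ft; q_4 = 0.89 × 1.21 × 7.2 = 7.754 ft³/s
w_5 = (67.9 − 41.0)/2 = 13.45 ft; q_5 = 0.93 × 1.34 × 13.45 = 16.76 ft³/s
Stations 1, 6 contribute zero (depth or velocity is 0).
Q = Σ qᵢ = 65.40 ft³/s

65.4 ft³/s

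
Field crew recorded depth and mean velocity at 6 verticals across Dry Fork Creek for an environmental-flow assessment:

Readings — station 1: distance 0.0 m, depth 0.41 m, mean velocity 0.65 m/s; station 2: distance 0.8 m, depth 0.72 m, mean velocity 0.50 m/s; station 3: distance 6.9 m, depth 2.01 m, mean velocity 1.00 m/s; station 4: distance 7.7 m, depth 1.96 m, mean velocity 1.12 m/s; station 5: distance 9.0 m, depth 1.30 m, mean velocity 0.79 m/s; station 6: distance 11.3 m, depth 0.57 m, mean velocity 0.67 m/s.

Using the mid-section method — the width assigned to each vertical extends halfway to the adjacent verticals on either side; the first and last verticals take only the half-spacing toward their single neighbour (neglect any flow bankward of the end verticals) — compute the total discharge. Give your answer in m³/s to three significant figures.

w_1 = (0.8 − 0.0)/2 = 0.4 m; q_1 = 0.65 × 0.41 × 0.4 = 0.1066 m³/s
w_2 = (6.9 − 0.0)/2 = 3.45 m; q_2 = 0.50 × 0.72 × 3.45 = 1.242 m³/s
w_3 = (7.7 − 0.8)/2 = 3.45 m; q_3 = 1.00 × 2.01 × 3.45 = 6.935 m³/s
w_4 = (9.0 − 6.9)/2 = 1.05 m; q_4 = 1.12 × 1.96 × 1.05 = 2.305 m³/s
w_5 = (11.3 − 7.7)/2 = 1.8 m; q_5 = 0.79 × 1.30 × 1.8 = 1.849 m³/s
w_6 = (11.3 − 9.0)/2 = 1.15 m; q_6 = 0.67 × 0.57 × 1.15 = 0.4392 m³/s
Q = Σ qᵢ = 12.88 m³/s

12.9 m³/s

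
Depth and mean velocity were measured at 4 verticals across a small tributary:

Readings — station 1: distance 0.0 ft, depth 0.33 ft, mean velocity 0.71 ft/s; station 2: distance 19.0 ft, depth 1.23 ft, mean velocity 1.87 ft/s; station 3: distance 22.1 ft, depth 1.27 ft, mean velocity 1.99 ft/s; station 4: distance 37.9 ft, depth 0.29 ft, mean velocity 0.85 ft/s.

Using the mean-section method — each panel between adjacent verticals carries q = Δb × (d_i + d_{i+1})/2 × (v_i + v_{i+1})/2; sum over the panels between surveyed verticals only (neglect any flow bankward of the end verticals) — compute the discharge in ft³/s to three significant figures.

Panel 1-2: Δb = 19 ft, d̄ = (0.33+1.23)/2 = 0.78, v̄ = (0.71+1.87)/2 = 1.29 → q = 19×0.78×1.29 = 19.12 ft³/s
Panel 2-3: Δb = 3.1 ft, d̄ = (1.23+1.27)/2 = 1.25, v̄ = (1.87+1.99)/2 = 1.93 → q = 3.1×1.25×1.93 = 7.479 ft³/s
Panel 3-4: Δb = 15.8 ft, d̄ = (1.27+0.29)/2 = 0.78, v̄ = (1.99+0.85)/2 = 1.42 → q = 15.8×0.78×1.42 = 17.50 ft³/s
Q = Σ q = 44.10 ft³/s

44.1 ft³/s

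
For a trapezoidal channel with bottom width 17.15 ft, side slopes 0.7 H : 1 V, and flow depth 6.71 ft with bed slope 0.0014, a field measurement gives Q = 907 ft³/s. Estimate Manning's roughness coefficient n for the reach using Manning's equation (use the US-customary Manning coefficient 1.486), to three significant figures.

A = (b + z·y)·y = (17.15 + 0.7×6.71)×6.71 = 146.6 ft²
P = b + 2y√(1+z²) = 17.15 + 2×6.71×√(1+0.7²) = 33.53 ft
R = A/P = 146.6/33.53 = 4.372 ft
n = (1.486/Q)·A·R^(2/3)·S^(1/2) = (1.486/907) × 146.6 × 2.674 × 0.03742 = 0.02403

0.0240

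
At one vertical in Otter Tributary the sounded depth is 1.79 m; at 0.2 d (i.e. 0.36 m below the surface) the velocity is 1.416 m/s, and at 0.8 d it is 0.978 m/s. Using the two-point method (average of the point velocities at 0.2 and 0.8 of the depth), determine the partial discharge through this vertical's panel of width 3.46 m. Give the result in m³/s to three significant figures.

v̄ = (1.416 + 0.978) / 2 = 1.197 m/s
q = v̄ × d × w = 1.197 × 1.79 × 3.46 = 7.413 m³/s

7.41 m³/s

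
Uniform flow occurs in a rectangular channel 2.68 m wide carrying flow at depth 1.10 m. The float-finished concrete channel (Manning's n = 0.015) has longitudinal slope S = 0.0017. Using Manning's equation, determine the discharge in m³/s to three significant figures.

5.79 m³/s

A = b·y = 2.68 × 1.10 = 2.948 m²
P = b + 2y = 2.68 + 2×1.10 = 4.880 m
R = A/P = 2.948/4.880 = 0.6041 m
Q = (1/n)·A·R^(2/3)·S^(1/2) = (1/0.015) × 2.948 × 0.6041^(2/3) × 0.0017^(1/2) = 5.791 m³/s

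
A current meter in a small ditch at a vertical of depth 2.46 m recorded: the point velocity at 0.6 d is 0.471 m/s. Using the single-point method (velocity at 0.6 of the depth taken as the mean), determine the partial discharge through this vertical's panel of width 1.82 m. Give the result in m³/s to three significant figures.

v̄ = v₀.₆ = 0.471 m/s
q = v̄ × d × w = 0.4710 × 2.46 × 1.82 = 2.109 m³/s

2.11 m³/s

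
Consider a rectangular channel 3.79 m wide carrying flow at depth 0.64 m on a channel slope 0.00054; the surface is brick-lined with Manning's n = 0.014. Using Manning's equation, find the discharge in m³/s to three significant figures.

A = b·y = 3.79 × 0.64 = 2.426 m²
P = b + 2y = 3.79 + 2×0.64 = 5.070 m
R = A/P = 2.426/5.070 = 0.4784 m
Q = (1/n)·A·R^(2/3)·S^(1/2) = (1/0.014) × 2.426 × 0.4784^(2/3) × 0.00054^(1/2) = 2.463 m³/s

2.46 m³/s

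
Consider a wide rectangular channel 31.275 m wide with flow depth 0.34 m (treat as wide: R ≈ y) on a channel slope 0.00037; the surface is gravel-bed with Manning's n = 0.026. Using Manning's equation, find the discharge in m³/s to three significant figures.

A = b·y = 31.275 × 0.34 = 10.63 m²
Wide channel: R ≈ y = 0.34 m
Q = (1/n)·A·R^(2/3)·S^(1/2) = (1/0.026) × 10.63 × 0.3400^(2/3) × 0.00037^(1/2) = 3.832 m³/s

3.83 m³/s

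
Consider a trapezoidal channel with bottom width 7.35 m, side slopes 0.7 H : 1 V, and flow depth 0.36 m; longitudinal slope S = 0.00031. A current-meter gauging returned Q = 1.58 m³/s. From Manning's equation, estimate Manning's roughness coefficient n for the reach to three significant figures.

0.0146

A = (b + z·y)·y = (7.35 + 0.7×0.36)×0.36 = 2.737 m²
P = b + 2y√(1+z²) = 7.35 + 2×0.36×√(1+0.7²) = 8.229 m
R = A/P = 2.737/8.229 = 0.3326 m
n = (1/Q)·A·R^(2/3)·S^(1/2) = (1/1.58) × 2.737 × 0.4800 × 0.01761 = 0.01464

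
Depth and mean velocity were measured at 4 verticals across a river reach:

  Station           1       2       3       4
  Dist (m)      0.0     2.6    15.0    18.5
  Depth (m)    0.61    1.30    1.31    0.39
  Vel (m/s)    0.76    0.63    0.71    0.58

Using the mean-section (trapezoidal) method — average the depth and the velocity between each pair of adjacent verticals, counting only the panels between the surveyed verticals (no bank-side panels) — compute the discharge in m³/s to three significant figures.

Panel 1-2: Δb = 2.6 m, d̄ = (0.61+1.30)/2 = 0.955, v̄ = (0.76+0.63)/2 = 0.695 → q = 2.6×0.955×0.695 = 1.726 m³/s
Panel 2-3: Δb = 12.4 m, d̄ = (1.30+1.31)/2 = 1.305, v̄ = (0.63+0.71)/2 = 0.67 → q = 12.4×1.305×0.67 = 10.84 m³/s
Panel 3-4: Δb = 3.5 m, d̄ = (1.31+0.39)/2 = 0.85, v̄ = (0.71+0.58)/2 = 0.645 → q = 3.5×0.85×0.645 = 1.919 m³/s
Q = Σ q = 14.49 m³/s

14.5 m³/s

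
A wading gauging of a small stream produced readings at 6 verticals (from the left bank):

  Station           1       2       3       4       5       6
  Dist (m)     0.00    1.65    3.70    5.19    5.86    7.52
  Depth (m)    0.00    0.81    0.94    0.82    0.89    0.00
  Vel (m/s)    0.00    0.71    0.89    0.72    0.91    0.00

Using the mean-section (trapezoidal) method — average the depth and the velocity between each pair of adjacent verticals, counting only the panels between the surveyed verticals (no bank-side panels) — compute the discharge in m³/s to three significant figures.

Panel 1-2: Δb = 1.65 m, d̄ = (0.00+0.81)/2 = 0.405, v̄ = (0.00+0.71)/2 = 0.355 → q = 1.65×0.405×0.355 = 0.2372 m³/s
Panel 2-3: Δb = 2.05 m, d̄ = (0.81+0.94)/2 = 0.875, v̄ = (0.71+0.89)/2 = 0.8 → q = 2.05×0.875×0.8 = 1.435 m³/s
Panel 3-4: Δb = 1.49 m, d̄ = (0.94+0.82)/2 = 0.88, v̄ = (0.89+0.72)/2 = 0.805 → q = 1.49×0.88×0.805 = 1.056 m³/s
Panel 4-5: Δb = 0.67 m, d̄ = (0.82+0.89)/2 = 0.855, v̄ = (0.72+0.91)/2 = 0.815 → q = 0.67×0.855×0.815 = 0.4669 m³/s
Panel 5-6: Δb = 1.66 m, d̄ = (0.89+0.00)/2 = 0.445, v̄ = (0.91+0.00)/2 = 0.455 → q = 1.66×0.445×0.455 = 0.3361 m³/s
Q = Σ q = 3.531 m³/s

3.53 m³/s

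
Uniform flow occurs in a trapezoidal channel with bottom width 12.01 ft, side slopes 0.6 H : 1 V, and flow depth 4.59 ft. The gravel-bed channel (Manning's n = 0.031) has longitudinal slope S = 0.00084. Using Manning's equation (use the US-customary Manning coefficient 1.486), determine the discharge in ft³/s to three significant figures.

195 ft³/s

A = (b + z·y)·y = (12.01 + 0.6×4.59)×4.59 = 67.77 ft²
P = b + 2y√(1+z²) = 12.01 + 2×4.59×√(1+0.6²) = 22.72 ft
R = A/P = 67.77/22.72 = 2.983 ft
Q = (1.486/n)·A·R^(2/3)·S^(1/2) = (1.486/0.031) × 67.77 × 2.983^(2/3) × 0.00084^(1/2) = 195.1 ft³/s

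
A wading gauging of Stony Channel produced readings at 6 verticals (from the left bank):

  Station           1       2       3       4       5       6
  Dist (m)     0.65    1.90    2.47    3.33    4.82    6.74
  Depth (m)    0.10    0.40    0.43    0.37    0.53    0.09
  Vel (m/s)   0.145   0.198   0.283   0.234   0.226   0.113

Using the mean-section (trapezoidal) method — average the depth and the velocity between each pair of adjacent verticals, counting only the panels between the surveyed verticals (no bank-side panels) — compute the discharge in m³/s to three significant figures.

Panel 1-2: Δb = 1.25 m, d̄ = (0.10+0.40)/2 = 0.25, v̄ = (0.145+0.198)/2 = 0.1715 → q = 1.25×0.25×0.1715 = 0.05359 m³/s
Panel 2-3: Δb = 0.57 m, d̄ = (0.40+0.43)/2 = 0.415, v̄ = (0.198+0.283)/2 = 0.2405 → q = 0.57×0.415×0.2405 = 0.05689 m³/s
Panel 3-4: Δb = 0.86 m, d̄ = (0.43+0.37)/2 = 0.4, v̄ = (0.283+0.234)/2 = 0.2585 → q = 0.86×0.4×0.2585 = 0.08892 m³/s
Panel 4-5: Δb = 1.49 m, d̄ = (0.37+0.53)/2 = 0.45, v̄ = (0.234+0.226)/2 = 0.23 → q = 1.49×0.45×0.23 = 0.1542 m³/s
Panel 5-6: Δb = 1.92 m, d̄ = (0.53+0.09)/2 = 0.31, v̄ = (0.226+0.113)/2 = 0.1695 → q = 1.92×0.31×0.1695 = 0.1009 m³/s
Q = Σ q = 0.4545 m³/s

0.455 m³/s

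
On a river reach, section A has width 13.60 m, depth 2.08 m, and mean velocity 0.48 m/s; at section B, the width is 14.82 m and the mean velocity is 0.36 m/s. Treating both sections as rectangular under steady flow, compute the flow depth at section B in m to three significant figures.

2.55 m

Q = A₁V₁ = (13.60×2.08) × 0.48 = 13.58 m³/s
d₂ = Q/(b₂ V₂) = 13.58/(14.82×0.36) = 2.545 m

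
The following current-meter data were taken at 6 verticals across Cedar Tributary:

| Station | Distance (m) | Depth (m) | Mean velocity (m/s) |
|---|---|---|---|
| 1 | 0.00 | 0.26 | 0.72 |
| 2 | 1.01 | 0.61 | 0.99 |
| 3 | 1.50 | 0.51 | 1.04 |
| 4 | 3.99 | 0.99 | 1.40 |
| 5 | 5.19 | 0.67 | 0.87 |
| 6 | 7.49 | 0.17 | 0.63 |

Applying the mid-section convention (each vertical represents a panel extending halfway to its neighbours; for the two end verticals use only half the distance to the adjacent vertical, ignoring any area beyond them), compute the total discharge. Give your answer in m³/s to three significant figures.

w_1 = (1.01 − 0.00)/2 = 0.505 m; q_1 = 0.72 × 0.26 × 0.505 = 0.09454 m³/s
w_2 = (1.50 − 0.00)/2 = 0.75 m; q_2 = 0.99 × 0.61 × 0.75 = 0.4529 m³/s
w_3 = (3.99 − 1.01)/2 = 1.49 m; q_3 = 1.04 × 0.51 × 1.49 = 0.7903 m³/s
w_4 = (5.19 − 1.50)/2 = 1.845 m; q_4 = 1.40 × 0.99 × 1.845 = 2.557 m³/s
w_5 = (7.49 − 3.99)/2 = 1.75 m; q_5 = 0.87 × 0.67 × 1.75 = 1.020 m³/s
w_6 = (7.49 − 5.19)/2 = 1.15 m; q_6 = 0.63 × 0.17 × 1.15 = 0.1232 m³/s
Q = Σ qᵢ = 5.038 m³/s

5.04 m³/s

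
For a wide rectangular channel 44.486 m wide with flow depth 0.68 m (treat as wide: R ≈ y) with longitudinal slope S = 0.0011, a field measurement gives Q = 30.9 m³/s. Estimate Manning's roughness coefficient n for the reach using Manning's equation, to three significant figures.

0.0251

A = b·y = 44.486 × 0.68 = 30.25 m²
Wide channel: R ≈ y = 0.68 m
n = (1/Q)·A·R^(2/3)·S^(1/2) = (1/30.9) × 30.25 × 0.7733 × 0.03317 = 0.02511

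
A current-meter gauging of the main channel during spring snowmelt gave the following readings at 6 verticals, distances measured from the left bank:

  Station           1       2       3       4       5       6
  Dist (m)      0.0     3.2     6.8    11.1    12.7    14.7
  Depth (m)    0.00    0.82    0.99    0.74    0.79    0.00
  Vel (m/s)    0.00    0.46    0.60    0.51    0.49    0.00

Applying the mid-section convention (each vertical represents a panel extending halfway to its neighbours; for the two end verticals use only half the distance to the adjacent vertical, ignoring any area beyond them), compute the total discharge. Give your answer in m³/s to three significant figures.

5.44 m³/s

w_2 = (6.8 − 0.0)/2 = 3.4 m; q_2 = 0.46 × 0.82 × 3.4 = 1.282 m³/s
w_3 = (11.1 − 3.2)/2 = 3.95 m; q_3 = 0.60 × 0.99 × 3.95 = 2.346 m³/s
w_4 = (12.7 − 6.8)/2 = 2.95 m; q_4 = 0.51 × 0.74 × 2.95 = 1.113 m³/s
w_5 = (14.7 − 11.1)/2 = 1.8 m; q_5 = 0.49 × 0.79 × 1.8 = 0.6968 m³/s
Stations 1, 6 contribute zero (depth or velocity is 0).
Q = Σ qᵢ = 5.439 m³/s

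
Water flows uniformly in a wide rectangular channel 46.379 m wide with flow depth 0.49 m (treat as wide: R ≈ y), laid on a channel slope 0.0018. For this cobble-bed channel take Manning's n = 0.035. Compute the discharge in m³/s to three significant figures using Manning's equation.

A = b·y = 46.379 × 0.49 = 22.73 m²
Wide channel: R ≈ y = 0.49 m
Q = (1/n)·A·R^(2/3)·S^(1/2) = (1/0.035) × 22.73 × 0.4900^(2/3) × 0.0018^(1/2) = 17.12 m³/s

17.1 m³/s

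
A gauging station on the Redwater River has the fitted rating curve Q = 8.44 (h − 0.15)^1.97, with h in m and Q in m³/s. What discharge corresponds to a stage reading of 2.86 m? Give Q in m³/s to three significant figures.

60.2 m³/s

Q = 8.44 × (2.86 − 0.15)^1.97 = 8.44 × 2.71^1.97 = 60.16 m³/s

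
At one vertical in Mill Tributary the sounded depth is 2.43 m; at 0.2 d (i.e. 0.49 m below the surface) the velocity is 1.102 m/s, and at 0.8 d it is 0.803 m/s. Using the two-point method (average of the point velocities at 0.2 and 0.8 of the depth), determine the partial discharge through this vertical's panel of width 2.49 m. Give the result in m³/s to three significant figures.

5.76 m³/s

v̄ = (1.102 + 0.803) / 2 = 0.9525 m/s
q = v̄ × d × w = 0.9525 × 2.43 × 2.49 = 5.763 m³/s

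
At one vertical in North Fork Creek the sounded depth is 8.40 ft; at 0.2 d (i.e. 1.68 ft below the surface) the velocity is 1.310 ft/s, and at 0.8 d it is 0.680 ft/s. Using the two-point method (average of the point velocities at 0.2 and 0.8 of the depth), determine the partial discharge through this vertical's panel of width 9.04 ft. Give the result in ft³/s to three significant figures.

v̄ = (1.310 + 0.680) / 2 = 0.9950 ft/s
q = v̄ × d × w = 0.9950 × 8.40 × 9.04 = 75.56 ft³/s

75.6 ft³/s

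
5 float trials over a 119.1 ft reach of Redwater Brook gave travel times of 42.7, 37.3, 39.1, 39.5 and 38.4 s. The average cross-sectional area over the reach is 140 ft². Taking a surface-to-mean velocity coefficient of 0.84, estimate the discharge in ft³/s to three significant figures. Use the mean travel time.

355 ft³/s

t̄ = (42.7 + 37.3 + 39.1 + 39.5 + 38.4) / 5 = 39.4 s
v_surface = L / t̄ = 119.1 / 39.4 = 3.023 ft/s
v_mean = 0.84 × 3.023 = 2.539 ft/s
Q = A × v_mean = 140 × 2.539 = 355.5 ft³/s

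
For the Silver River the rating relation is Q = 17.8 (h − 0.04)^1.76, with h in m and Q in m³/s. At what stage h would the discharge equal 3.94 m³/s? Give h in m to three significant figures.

h − h₀ = (Q/C)^(1/b) = (3.94/17.8)^(1/1.76) = 0.4245 m
h = 0.04 + 0.4245 = 0.4645 m

0.465 m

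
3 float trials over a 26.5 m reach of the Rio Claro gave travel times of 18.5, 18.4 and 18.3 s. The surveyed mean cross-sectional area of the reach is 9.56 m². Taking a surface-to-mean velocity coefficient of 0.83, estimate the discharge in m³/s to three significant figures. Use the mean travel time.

t̄ = (18.5 + 18.4 + 18.3) / 3 = 18.4 s
v_surface = L / t̄ = 26.5 / 18.4 = 1.440 m/s
v_mean = 0.83 × 1.440 = 1.195 m/s
Q = A × v_mean = 9.56 × 1.195 = 11.43 m³/s

11.4 m³/s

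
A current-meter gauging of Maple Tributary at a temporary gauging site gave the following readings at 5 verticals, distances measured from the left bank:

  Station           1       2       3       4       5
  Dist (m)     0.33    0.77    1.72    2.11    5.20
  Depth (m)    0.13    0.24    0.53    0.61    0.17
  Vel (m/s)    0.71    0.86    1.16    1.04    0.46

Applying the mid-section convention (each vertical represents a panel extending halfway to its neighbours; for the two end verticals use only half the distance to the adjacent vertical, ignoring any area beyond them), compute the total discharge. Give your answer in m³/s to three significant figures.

w_1 = (0.77 − 0.33)/2 = 0.22 m; q_1 = 0.71 × 0.13 × 0.22 = 0.02031 m³/s
w_2 = (1.72 − 0.33)/2 = 0.695 m; q_2 = 0.86 × 0.24 × 0.695 = 0.1434 m³/s
w_3 = (2.11 − 0.77)/2 = 0.67 m; q_3 = 1.16 × 0.53 × 0.67 = 0.4119 m³/s
w_4 = (5.20 − 1.72)/2 = 1.74 m; q_4 = 1.04 × 0.61 × 1.74 = 1.104 m³/s
w_5 = (5.20 − 2.11)/2 = 1.545 m; q_5 = 0.46 × 0.17 × 1.545 = 0.1208 m³/s
Q = Σ qᵢ = 1.800 m³/s

1.80 m³/s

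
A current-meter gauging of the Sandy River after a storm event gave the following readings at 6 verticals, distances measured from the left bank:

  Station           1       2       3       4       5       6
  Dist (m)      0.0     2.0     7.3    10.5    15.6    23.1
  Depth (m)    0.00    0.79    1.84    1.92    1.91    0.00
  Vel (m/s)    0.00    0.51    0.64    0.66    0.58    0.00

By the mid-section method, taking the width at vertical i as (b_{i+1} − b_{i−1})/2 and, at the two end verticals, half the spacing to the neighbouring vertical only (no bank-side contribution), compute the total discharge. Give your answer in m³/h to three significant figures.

w_2 = (7.3 − 0.0)/2 = 3.65 m; q_2 = 0.51 × 0.79 × 3.65 = 1.471 m³/s
w_3 = (10.5 − 2.0)/2 = 4.25 m; q_3 = 0.64 × 1.84 × 4.25 = 5.005 m³/s
w_4 = (15.6 − 7.3)/2 = 4.15 m; q_4 = 0.66 × 1.92 × 4.15 = 5.259 m³/s
w_5 = (23.1 − 10.5)/2 = 6.3 m; q_5 = 0.58 × 1.91 × 6.3 = 6.979 m³/s
Stations 1, 6 contribute zero (depth or velocity is 0).
Q = Σ qᵢ = 18.71 m³/s
= 18.71 × 3600 = 67370 m³/h

67400 m³/h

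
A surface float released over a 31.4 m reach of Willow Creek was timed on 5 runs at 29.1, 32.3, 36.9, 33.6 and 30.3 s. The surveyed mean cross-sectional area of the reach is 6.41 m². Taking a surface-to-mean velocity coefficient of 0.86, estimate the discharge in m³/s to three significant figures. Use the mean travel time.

t̄ = (29.1 + 32.3 + 36.9 + 33.6 + 30.3) / 5 = 32.44 s
v_surface = L / t̄ = 31.4 / 32.44 = 0.9679 m/s
v_mean = 0.86 × 0.9679 = 0.8324 m/s
Q = A × v_mean = 6.41 × 0.8324 = 5.336 m³/s

5.34 m³/s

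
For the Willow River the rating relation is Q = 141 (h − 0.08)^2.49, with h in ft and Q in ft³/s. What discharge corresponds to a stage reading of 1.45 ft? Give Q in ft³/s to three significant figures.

309 ft³/s

Q = 141 × (1.45 − 0.08)^2.49 = 141 × 1.37^2.49 = 308.8 ft³/s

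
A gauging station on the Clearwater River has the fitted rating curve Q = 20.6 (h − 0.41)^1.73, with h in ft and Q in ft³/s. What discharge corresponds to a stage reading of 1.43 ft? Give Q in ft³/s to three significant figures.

Q = 20.6 × (1.43 − 0.41)^1.73 = 20.6 × 1.02^1.73 = 21.32 ft³/s

21.3 ft³/s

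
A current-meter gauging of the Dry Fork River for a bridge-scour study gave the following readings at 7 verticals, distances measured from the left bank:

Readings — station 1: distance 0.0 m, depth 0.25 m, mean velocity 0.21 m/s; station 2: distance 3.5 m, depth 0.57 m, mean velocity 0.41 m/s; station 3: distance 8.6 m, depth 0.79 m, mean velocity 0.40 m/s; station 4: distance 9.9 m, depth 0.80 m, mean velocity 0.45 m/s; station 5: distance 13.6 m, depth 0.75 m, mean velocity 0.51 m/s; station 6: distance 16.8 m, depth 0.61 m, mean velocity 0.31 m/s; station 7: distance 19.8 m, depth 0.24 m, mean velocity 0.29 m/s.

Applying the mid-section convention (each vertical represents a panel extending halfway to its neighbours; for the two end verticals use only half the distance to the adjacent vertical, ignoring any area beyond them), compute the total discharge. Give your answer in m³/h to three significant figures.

18100 m³/h

w_1 = (3.5 − 0.0)/2 = 1.75 m; q_1 = 0.21 × 0.25 × 1.75 = 0.09188 m³/s
w_2 = (8.6 − 0.0)/2 = 4.3 m; q_2 = 0.41 × 0.57 × 4.3 = 1.005 m³/s
w_3 = (9.9 − 3.5)/2 = 3.2 m; q_3 = 0.40 × 0.79 × 3.2 = 1.011 m³/s
w_4 = (13.6 − 8.6)/2 = 2.5 m; q_4 = 0.45 × 0.80 × 2.5 = 0.9000 m³/s
w_5 = (16.8 − 9.9)/2 = 3.45 m; q_5 = 0.51 × 0.75 × 3.45 = 1.320 m³/s
w_6 = (19.8 − 13.6)/2 = 3.1 m; q_6 = 0.31 × 0.61 × 3.1 = 0.5862 m³/s
w_7 = (19.8 − 16.8)/2 = 1.5 m; q_7 = 0.29 × 0.24 × 1.5 = 0.1044 m³/s
Q = Σ qᵢ = 5.018 m³/s
= 5.018 × 3600 = 18070 m³/h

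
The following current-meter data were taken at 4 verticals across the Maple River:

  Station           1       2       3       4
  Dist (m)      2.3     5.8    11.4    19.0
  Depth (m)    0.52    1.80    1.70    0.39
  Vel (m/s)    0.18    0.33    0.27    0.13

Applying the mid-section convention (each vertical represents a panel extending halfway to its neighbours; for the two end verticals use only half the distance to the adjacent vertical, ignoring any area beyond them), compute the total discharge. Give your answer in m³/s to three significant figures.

6.09 m³/s

w_1 = (5.8 − 2.3)/2 = 1.75 m; q_1 = 0.18 × 0.52 × 1.75 = 0.1638 m³/s
w_2 = (11.4 − 2.3)/2 = 4.55 m; q_2 = 0.33 × 1.80 × 4.55 = 2.703 m³/s
w_3 = (19.0 − 5.8)/2 = 6.6 m; q_3 = 0.27 × 1.70 × 6.6 = 3.029 m³/s
w_4 = (19.0 − 11.4)/2 = 3.8 m; q_4 = 0.13 × 0.39 × 3.8 = 0.1927 m³/s
Q = Σ qᵢ = 6.089 m³/s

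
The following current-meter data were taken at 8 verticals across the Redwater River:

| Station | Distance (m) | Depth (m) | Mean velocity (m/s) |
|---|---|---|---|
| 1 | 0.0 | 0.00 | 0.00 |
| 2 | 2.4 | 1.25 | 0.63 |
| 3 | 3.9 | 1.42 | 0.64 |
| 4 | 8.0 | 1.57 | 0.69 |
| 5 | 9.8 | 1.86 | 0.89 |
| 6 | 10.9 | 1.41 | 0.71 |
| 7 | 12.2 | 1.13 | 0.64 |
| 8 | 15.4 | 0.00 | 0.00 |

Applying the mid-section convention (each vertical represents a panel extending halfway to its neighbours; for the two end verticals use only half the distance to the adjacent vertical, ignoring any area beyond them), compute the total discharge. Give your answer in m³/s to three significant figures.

w_2 = (3.9 − 0.0)/2 = 1.95 m; q_2 = 0.63 × 1.25 × 1.95 = 1.536 m³/s
w_3 = (8.0 − 2.4)/2 = 2.8 m; q_3 = 0.64 × 1.42 × 2.8 = 2.545 m³/s
w_4 = (9.8 − 3.9)/2 = 2.95 m; q_4 = 0.69 × 1.57 × 2.95 = 3.196 m³/s
w_5 = (10.9 − 8.0)/2 = 1.45 m; q_5 = 0.89 × 1.86 × 1.45 = 2.400 m³/s
w_6 = (12.2 − 9.8)/2 = 1.2 m; q_6 = 0.71 × 1.41 × 1.2 = 1.201 m³/s
w_7 = (15.4 − 10.9)/2 = 2.25 m; q_7 = 0.64 × 1.13 × 2.25 = 1.627 m³/s
Stations 1, 8 contribute zero (depth or velocity is 0).
Q = Σ qᵢ = 12.50 m³/s

12.5 m³/s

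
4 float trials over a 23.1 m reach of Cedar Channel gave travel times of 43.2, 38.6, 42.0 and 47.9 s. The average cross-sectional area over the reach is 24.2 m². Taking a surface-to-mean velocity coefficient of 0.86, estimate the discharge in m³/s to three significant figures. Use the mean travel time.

11.2 m³/s

t̄ = (43.2 + 38.6 + 42.0 + 47.9) / 4 = 42.925 s
v_surface = L / t̄ = 23.1 / 42.925 = 0.5381 m/s
v_mean = 0.86 × 0.5381 = 0.4628 m/s
Q = A × v_mean = 24.2 × 0.4628 = 11.20 m³/s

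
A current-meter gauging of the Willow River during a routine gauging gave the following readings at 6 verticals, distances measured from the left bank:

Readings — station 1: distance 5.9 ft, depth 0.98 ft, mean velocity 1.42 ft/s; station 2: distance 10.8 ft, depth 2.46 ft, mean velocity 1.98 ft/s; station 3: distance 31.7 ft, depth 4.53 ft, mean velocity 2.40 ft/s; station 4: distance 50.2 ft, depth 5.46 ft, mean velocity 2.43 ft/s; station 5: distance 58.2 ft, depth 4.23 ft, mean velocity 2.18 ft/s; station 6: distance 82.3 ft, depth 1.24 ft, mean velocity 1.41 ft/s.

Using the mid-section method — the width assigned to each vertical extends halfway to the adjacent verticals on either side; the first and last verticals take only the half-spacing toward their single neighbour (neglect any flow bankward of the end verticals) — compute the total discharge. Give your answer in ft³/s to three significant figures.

w_1 = (10.8 − 5.9)/2 = 2.45 ft; q_1 = 1.42 × 0.98 × 2.45 = 3.409 ft³/s
w_2 = (31.7 − 5.9)/2 = 12.9 ft; q_2 = 1.98 × 2.46 × 12.9 = 62.83 ft³/s
w_3 = (50.2 − 10.8)/2 = 19.7 ft; q_3 = 2.40 × 4.53 × 19.7 = 214.2 ft³/s
w_4 = (58.2 − 31.7)/2 = 13.25 ft; q_4 = 2.43 × 5.46 × 13.25 = 175.8 ft³/s
w_5 = (82.3 − 50.2)/2 = 16.05 ft; q_5 = 2.18 × 4.23 × 16.05 = 148.0 ft³/s
w_6 = (82.3 − 58.2)/2 = 12.05 ft; q_6 = 1.41 × 1.24 × 12.05 = 21.07 ft³/s
Q = Σ qᵢ = 625.3 ft³/s

625 ft³/s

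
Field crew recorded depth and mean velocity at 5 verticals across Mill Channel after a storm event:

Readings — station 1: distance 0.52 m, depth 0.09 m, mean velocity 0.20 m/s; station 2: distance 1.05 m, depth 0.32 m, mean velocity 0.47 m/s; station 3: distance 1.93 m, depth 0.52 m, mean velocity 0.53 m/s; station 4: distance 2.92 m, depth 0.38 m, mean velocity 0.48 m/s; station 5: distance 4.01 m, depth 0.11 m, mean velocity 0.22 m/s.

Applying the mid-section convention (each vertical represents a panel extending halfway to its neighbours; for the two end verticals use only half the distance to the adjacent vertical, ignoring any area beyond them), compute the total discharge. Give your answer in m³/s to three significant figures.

w_1 = (1.05 − 0.52)/2 = 0.265 m; q_1 = 0.20 × 0.09 × 0.265 = 0.004770 m³/s
w_2 = (1.93 − 0.52)/2 = 0.705 m; q_2 = 0.47 × 0.32 × 0.705 = 0.1060 m³/s
w_3 = (2.92 − 1.05)/2 = 0.935 m; q_3 = 0.53 × 0.52 × 0.935 = 0.2577 m³/s
w_4 = (4.01 − 1.93)/2 = 1.04 m; q_4 = 0.48 × 0.38 × 1.04 = 0.1897 m³/s
w_5 = (4.01 − 2.92)/2 = 0.545 m; q_5 = 0.22 × 0.11 × 0.545 = 0.01319 m³/s
Q = Σ qᵢ = 0.5714 m³/s

0.571 m³/s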